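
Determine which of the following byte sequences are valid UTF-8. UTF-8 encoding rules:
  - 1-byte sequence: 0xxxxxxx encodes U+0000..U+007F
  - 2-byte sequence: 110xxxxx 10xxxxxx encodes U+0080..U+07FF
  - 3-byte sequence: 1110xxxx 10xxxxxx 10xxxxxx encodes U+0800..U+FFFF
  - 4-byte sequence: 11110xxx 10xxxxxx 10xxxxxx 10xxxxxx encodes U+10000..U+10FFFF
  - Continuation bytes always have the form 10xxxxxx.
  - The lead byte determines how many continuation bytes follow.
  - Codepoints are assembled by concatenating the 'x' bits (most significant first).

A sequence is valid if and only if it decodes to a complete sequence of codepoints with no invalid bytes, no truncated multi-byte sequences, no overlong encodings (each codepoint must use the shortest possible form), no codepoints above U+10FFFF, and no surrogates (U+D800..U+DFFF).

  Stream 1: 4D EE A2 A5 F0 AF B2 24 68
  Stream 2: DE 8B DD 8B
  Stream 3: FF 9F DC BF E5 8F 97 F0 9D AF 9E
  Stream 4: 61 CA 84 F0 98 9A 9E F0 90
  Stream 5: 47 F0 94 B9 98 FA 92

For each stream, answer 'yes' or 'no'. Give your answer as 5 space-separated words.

Stream 1: error at byte offset 7. INVALID
Stream 2: decodes cleanly. VALID
Stream 3: error at byte offset 0. INVALID
Stream 4: error at byte offset 9. INVALID
Stream 5: error at byte offset 5. INVALID

Answer: no yes no no no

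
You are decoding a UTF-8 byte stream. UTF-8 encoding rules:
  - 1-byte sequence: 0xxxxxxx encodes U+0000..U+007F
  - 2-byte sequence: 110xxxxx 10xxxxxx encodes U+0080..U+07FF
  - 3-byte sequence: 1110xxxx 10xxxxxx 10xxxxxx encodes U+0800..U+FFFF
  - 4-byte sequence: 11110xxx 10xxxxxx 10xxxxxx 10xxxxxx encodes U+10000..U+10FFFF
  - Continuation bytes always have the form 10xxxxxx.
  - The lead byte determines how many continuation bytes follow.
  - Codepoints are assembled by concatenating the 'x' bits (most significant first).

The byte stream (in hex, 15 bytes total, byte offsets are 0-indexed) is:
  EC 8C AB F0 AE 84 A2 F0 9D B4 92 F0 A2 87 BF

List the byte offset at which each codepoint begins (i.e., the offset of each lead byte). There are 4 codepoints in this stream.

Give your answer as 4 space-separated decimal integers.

Byte[0]=EC: 3-byte lead, need 2 cont bytes. acc=0xC
Byte[1]=8C: continuation. acc=(acc<<6)|0x0C=0x30C
Byte[2]=AB: continuation. acc=(acc<<6)|0x2B=0xC32B
Completed: cp=U+C32B (starts at byte 0)
Byte[3]=F0: 4-byte lead, need 3 cont bytes. acc=0x0
Byte[4]=AE: continuation. acc=(acc<<6)|0x2E=0x2E
Byte[5]=84: continuation. acc=(acc<<6)|0x04=0xB84
Byte[6]=A2: continuation. acc=(acc<<6)|0x22=0x2E122
Completed: cp=U+2E122 (starts at byte 3)
Byte[7]=F0: 4-byte lead, need 3 cont bytes. acc=0x0
Byte[8]=9D: continuation. acc=(acc<<6)|0x1D=0x1D
Byte[9]=B4: continuation. acc=(acc<<6)|0x34=0x774
Byte[10]=92: continuation. acc=(acc<<6)|0x12=0x1DD12
Completed: cp=U+1DD12 (starts at byte 7)
Byte[11]=F0: 4-byte lead, need 3 cont bytes. acc=0x0
Byte[12]=A2: continuation. acc=(acc<<6)|0x22=0x22
Byte[13]=87: continuation. acc=(acc<<6)|0x07=0x887
Byte[14]=BF: continuation. acc=(acc<<6)|0x3F=0x221FF
Completed: cp=U+221FF (starts at byte 11)

Answer: 0 3 7 11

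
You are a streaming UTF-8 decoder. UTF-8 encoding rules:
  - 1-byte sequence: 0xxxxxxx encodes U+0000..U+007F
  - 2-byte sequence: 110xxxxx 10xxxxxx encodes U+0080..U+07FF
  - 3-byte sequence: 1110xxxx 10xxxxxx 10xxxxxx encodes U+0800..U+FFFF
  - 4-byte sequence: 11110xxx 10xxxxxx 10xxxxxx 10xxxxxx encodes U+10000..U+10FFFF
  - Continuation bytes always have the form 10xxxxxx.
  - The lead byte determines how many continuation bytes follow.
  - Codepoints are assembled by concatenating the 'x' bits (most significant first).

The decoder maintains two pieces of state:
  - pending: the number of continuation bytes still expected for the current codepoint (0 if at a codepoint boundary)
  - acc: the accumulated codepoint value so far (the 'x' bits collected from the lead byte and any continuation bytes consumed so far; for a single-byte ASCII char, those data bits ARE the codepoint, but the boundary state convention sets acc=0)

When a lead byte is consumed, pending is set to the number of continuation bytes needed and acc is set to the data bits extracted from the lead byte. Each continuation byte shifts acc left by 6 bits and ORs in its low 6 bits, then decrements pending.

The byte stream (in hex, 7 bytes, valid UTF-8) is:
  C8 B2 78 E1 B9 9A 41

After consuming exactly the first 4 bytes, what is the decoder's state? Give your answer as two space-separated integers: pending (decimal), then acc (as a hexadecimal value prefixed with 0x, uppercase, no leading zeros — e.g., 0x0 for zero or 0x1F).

Byte[0]=C8: 2-byte lead. pending=1, acc=0x8
Byte[1]=B2: continuation. acc=(acc<<6)|0x32=0x232, pending=0
Byte[2]=78: 1-byte. pending=0, acc=0x0
Byte[3]=E1: 3-byte lead. pending=2, acc=0x1

Answer: 2 0x1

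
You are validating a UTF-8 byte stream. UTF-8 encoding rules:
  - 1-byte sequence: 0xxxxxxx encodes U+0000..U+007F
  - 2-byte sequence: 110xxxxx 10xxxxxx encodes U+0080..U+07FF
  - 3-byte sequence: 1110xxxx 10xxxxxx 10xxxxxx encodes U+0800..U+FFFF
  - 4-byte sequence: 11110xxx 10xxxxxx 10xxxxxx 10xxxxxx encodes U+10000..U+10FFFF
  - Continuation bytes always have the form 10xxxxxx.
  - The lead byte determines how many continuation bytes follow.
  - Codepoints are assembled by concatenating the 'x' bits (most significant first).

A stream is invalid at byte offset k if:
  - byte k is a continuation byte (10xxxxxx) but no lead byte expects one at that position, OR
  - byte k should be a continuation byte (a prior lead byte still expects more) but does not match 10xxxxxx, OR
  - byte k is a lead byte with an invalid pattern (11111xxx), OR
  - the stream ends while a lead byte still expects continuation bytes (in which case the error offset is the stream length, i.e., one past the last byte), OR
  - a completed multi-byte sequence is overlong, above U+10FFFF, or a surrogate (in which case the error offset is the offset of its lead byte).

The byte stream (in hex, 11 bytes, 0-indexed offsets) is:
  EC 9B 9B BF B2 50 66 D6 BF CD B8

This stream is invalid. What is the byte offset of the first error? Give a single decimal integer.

Answer: 3

Derivation:
Byte[0]=EC: 3-byte lead, need 2 cont bytes. acc=0xC
Byte[1]=9B: continuation. acc=(acc<<6)|0x1B=0x31B
Byte[2]=9B: continuation. acc=(acc<<6)|0x1B=0xC6DB
Completed: cp=U+C6DB (starts at byte 0)
Byte[3]=BF: INVALID lead byte (not 0xxx/110x/1110/11110)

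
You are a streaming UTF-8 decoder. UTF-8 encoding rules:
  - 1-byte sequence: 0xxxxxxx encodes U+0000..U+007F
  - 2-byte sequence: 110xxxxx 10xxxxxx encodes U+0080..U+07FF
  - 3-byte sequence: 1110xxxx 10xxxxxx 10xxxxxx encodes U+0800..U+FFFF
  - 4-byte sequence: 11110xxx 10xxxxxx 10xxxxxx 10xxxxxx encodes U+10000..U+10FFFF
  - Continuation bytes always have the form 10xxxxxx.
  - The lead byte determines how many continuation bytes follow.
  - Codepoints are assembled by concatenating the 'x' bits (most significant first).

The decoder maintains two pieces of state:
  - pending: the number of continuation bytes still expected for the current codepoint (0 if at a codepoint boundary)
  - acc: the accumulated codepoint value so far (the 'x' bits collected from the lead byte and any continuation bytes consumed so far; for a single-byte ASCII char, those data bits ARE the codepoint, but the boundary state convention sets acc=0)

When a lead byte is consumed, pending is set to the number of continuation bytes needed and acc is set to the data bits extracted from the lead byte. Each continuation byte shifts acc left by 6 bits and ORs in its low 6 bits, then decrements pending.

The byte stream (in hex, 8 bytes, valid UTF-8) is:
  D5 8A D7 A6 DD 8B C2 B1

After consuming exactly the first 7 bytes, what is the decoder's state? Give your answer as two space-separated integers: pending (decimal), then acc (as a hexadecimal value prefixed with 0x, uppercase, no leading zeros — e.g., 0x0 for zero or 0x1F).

Answer: 1 0x2

Derivation:
Byte[0]=D5: 2-byte lead. pending=1, acc=0x15
Byte[1]=8A: continuation. acc=(acc<<6)|0x0A=0x54A, pending=0
Byte[2]=D7: 2-byte lead. pending=1, acc=0x17
Byte[3]=A6: continuation. acc=(acc<<6)|0x26=0x5E6, pending=0
Byte[4]=DD: 2-byte lead. pending=1, acc=0x1D
Byte[5]=8B: continuation. acc=(acc<<6)|0x0B=0x74B, pending=0
Byte[6]=C2: 2-byte lead. pending=1, acc=0x2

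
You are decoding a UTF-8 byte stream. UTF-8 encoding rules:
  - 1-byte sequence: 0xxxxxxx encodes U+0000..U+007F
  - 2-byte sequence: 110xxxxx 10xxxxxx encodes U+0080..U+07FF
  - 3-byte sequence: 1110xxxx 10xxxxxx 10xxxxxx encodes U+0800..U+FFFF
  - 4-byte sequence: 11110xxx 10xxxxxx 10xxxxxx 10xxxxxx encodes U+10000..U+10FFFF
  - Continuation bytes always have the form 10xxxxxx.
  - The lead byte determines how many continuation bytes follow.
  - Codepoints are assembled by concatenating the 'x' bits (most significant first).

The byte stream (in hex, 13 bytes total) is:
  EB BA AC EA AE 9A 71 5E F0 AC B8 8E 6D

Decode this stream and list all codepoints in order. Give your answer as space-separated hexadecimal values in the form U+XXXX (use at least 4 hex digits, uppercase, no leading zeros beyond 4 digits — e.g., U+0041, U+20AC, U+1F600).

Answer: U+BEAC U+AB9A U+0071 U+005E U+2CE0E U+006D

Derivation:
Byte[0]=EB: 3-byte lead, need 2 cont bytes. acc=0xB
Byte[1]=BA: continuation. acc=(acc<<6)|0x3A=0x2FA
Byte[2]=AC: continuation. acc=(acc<<6)|0x2C=0xBEAC
Completed: cp=U+BEAC (starts at byte 0)
Byte[3]=EA: 3-byte lead, need 2 cont bytes. acc=0xA
Byte[4]=AE: continuation. acc=(acc<<6)|0x2E=0x2AE
Byte[5]=9A: continuation. acc=(acc<<6)|0x1A=0xAB9A
Completed: cp=U+AB9A (starts at byte 3)
Byte[6]=71: 1-byte ASCII. cp=U+0071
Byte[7]=5E: 1-byte ASCII. cp=U+005E
Byte[8]=F0: 4-byte lead, need 3 cont bytes. acc=0x0
Byte[9]=AC: continuation. acc=(acc<<6)|0x2C=0x2C
Byte[10]=B8: continuation. acc=(acc<<6)|0x38=0xB38
Byte[11]=8E: continuation. acc=(acc<<6)|0x0E=0x2CE0E
Completed: cp=U+2CE0E (starts at byte 8)
Byte[12]=6D: 1-byte ASCII. cp=U+006D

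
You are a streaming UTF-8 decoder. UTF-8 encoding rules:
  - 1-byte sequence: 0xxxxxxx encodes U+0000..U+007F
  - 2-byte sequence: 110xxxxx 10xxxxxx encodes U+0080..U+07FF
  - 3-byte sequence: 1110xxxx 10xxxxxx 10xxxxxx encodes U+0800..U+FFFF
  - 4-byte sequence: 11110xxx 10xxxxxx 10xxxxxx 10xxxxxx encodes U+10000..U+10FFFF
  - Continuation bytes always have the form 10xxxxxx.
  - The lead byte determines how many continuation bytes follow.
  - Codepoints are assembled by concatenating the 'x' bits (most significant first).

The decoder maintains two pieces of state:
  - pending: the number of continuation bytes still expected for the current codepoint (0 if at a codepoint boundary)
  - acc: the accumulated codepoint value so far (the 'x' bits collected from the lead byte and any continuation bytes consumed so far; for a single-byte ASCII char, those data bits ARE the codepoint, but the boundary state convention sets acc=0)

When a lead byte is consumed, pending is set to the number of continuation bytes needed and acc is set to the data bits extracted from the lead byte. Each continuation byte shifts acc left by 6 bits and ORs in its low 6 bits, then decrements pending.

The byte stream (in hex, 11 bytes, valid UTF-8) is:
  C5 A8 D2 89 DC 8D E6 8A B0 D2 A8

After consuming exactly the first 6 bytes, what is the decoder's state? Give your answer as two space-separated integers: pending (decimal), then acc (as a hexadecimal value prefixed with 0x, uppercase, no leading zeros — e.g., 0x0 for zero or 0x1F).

Answer: 0 0x70D

Derivation:
Byte[0]=C5: 2-byte lead. pending=1, acc=0x5
Byte[1]=A8: continuation. acc=(acc<<6)|0x28=0x168, pending=0
Byte[2]=D2: 2-byte lead. pending=1, acc=0x12
Byte[3]=89: continuation. acc=(acc<<6)|0x09=0x489, pending=0
Byte[4]=DC: 2-byte lead. pending=1, acc=0x1C
Byte[5]=8D: continuation. acc=(acc<<6)|0x0D=0x70D, pending=0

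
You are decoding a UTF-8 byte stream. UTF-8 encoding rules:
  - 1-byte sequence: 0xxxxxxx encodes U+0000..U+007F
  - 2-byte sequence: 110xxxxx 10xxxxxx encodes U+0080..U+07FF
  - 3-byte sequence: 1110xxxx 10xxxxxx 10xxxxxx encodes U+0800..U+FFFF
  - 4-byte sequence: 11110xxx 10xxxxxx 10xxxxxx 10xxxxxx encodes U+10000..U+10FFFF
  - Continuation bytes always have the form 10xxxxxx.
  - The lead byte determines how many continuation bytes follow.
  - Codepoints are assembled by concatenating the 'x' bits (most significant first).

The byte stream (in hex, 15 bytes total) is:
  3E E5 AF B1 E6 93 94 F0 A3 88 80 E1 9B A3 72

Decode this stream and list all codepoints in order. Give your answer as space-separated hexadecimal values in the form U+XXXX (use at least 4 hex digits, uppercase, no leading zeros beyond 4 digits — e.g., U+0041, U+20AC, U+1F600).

Answer: U+003E U+5BF1 U+64D4 U+23200 U+16E3 U+0072

Derivation:
Byte[0]=3E: 1-byte ASCII. cp=U+003E
Byte[1]=E5: 3-byte lead, need 2 cont bytes. acc=0x5
Byte[2]=AF: continuation. acc=(acc<<6)|0x2F=0x16F
Byte[3]=B1: continuation. acc=(acc<<6)|0x31=0x5BF1
Completed: cp=U+5BF1 (starts at byte 1)
Byte[4]=E6: 3-byte lead, need 2 cont bytes. acc=0x6
Byte[5]=93: continuation. acc=(acc<<6)|0x13=0x193
Byte[6]=94: continuation. acc=(acc<<6)|0x14=0x64D4
Completed: cp=U+64D4 (starts at byte 4)
Byte[7]=F0: 4-byte lead, need 3 cont bytes. acc=0x0
Byte[8]=A3: continuation. acc=(acc<<6)|0x23=0x23
Byte[9]=88: continuation. acc=(acc<<6)|0x08=0x8C8
Byte[10]=80: continuation. acc=(acc<<6)|0x00=0x23200
Completed: cp=U+23200 (starts at byte 7)
Byte[11]=E1: 3-byte lead, need 2 cont bytes. acc=0x1
Byte[12]=9B: continuation. acc=(acc<<6)|0x1B=0x5B
Byte[13]=A3: continuation. acc=(acc<<6)|0x23=0x16E3
Completed: cp=U+16E3 (starts at byte 11)
Byte[14]=72: 1-byte ASCII. cp=U+0072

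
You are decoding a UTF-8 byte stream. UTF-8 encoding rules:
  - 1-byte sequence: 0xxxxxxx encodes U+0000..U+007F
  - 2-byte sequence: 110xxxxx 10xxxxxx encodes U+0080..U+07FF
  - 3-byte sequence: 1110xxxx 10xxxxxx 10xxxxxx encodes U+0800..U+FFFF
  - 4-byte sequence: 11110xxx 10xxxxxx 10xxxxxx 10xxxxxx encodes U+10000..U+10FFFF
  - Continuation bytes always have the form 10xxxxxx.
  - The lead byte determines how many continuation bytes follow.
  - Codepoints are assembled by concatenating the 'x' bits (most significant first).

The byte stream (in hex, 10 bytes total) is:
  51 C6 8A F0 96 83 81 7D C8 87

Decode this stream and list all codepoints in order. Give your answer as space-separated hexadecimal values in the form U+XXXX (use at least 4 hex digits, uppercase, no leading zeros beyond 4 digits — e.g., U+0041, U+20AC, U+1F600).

Byte[0]=51: 1-byte ASCII. cp=U+0051
Byte[1]=C6: 2-byte lead, need 1 cont bytes. acc=0x6
Byte[2]=8A: continuation. acc=(acc<<6)|0x0A=0x18A
Completed: cp=U+018A (starts at byte 1)
Byte[3]=F0: 4-byte lead, need 3 cont bytes. acc=0x0
Byte[4]=96: continuation. acc=(acc<<6)|0x16=0x16
Byte[5]=83: continuation. acc=(acc<<6)|0x03=0x583
Byte[6]=81: continuation. acc=(acc<<6)|0x01=0x160C1
Completed: cp=U+160C1 (starts at byte 3)
Byte[7]=7D: 1-byte ASCII. cp=U+007D
Byte[8]=C8: 2-byte lead, need 1 cont bytes. acc=0x8
Byte[9]=87: continuation. acc=(acc<<6)|0x07=0x207
Completed: cp=U+0207 (starts at byte 8)

Answer: U+0051 U+018A U+160C1 U+007D U+0207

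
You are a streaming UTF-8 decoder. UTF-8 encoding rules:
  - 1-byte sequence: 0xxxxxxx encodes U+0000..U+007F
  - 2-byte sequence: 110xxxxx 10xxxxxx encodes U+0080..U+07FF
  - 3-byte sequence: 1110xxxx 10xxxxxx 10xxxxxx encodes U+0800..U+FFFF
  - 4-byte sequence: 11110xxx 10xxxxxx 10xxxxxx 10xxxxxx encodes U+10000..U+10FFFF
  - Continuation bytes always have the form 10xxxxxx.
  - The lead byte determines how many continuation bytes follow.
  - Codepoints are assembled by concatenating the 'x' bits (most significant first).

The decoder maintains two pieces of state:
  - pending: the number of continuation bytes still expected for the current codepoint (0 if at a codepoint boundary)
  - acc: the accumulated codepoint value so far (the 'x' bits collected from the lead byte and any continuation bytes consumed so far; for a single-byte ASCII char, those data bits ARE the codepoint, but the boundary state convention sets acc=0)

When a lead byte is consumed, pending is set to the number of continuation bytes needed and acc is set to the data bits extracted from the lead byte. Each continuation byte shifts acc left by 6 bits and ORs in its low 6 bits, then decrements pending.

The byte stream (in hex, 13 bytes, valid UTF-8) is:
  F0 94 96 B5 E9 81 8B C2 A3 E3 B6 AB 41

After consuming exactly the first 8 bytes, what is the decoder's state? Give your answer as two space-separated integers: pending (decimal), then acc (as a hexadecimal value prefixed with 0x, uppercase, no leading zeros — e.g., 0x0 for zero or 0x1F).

Answer: 1 0x2

Derivation:
Byte[0]=F0: 4-byte lead. pending=3, acc=0x0
Byte[1]=94: continuation. acc=(acc<<6)|0x14=0x14, pending=2
Byte[2]=96: continuation. acc=(acc<<6)|0x16=0x516, pending=1
Byte[3]=B5: continuation. acc=(acc<<6)|0x35=0x145B5, pending=0
Byte[4]=E9: 3-byte lead. pending=2, acc=0x9
Byte[5]=81: continuation. acc=(acc<<6)|0x01=0x241, pending=1
Byte[6]=8B: continuation. acc=(acc<<6)|0x0B=0x904B, pending=0
Byte[7]=C2: 2-byte lead. pending=1, acc=0x2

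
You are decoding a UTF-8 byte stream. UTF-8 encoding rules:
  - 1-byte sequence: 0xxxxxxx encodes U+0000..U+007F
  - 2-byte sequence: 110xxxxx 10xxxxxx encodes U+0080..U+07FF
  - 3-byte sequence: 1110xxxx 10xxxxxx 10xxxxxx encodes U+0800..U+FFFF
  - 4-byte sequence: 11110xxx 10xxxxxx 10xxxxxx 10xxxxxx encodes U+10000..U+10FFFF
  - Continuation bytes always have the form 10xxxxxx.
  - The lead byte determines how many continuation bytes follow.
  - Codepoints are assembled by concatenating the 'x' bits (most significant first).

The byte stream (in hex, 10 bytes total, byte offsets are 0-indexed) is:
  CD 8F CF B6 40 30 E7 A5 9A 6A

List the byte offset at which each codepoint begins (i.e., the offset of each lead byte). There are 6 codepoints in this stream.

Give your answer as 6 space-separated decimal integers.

Answer: 0 2 4 5 6 9

Derivation:
Byte[0]=CD: 2-byte lead, need 1 cont bytes. acc=0xD
Byte[1]=8F: continuation. acc=(acc<<6)|0x0F=0x34F
Completed: cp=U+034F (starts at byte 0)
Byte[2]=CF: 2-byte lead, need 1 cont bytes. acc=0xF
Byte[3]=B6: continuation. acc=(acc<<6)|0x36=0x3F6
Completed: cp=U+03F6 (starts at byte 2)
Byte[4]=40: 1-byte ASCII. cp=U+0040
Byte[5]=30: 1-byte ASCII. cp=U+0030
Byte[6]=E7: 3-byte lead, need 2 cont bytes. acc=0x7
Byte[7]=A5: continuation. acc=(acc<<6)|0x25=0x1E5
Byte[8]=9A: continuation. acc=(acc<<6)|0x1A=0x795A
Completed: cp=U+795A (starts at byte 6)
Byte[9]=6A: 1-byte ASCII. cp=U+006A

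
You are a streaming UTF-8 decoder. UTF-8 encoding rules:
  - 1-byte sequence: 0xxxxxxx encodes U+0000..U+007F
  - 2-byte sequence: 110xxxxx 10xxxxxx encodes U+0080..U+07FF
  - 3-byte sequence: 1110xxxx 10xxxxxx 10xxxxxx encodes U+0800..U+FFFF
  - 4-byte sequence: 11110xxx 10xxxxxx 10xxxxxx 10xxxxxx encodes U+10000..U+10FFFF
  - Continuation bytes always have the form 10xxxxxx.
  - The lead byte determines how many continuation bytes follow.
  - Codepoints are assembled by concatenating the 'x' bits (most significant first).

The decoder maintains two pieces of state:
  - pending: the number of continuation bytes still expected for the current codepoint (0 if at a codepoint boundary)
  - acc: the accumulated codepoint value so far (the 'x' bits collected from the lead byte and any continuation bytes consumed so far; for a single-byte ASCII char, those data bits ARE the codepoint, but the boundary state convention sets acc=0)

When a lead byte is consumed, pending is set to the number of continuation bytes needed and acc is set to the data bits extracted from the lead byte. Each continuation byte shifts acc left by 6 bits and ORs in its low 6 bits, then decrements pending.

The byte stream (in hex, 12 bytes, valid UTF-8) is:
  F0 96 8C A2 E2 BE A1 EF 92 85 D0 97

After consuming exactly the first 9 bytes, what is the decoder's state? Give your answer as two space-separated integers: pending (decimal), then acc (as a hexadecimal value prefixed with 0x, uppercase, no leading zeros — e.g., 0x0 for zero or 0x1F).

Answer: 1 0x3D2

Derivation:
Byte[0]=F0: 4-byte lead. pending=3, acc=0x0
Byte[1]=96: continuation. acc=(acc<<6)|0x16=0x16, pending=2
Byte[2]=8C: continuation. acc=(acc<<6)|0x0C=0x58C, pending=1
Byte[3]=A2: continuation. acc=(acc<<6)|0x22=0x16322, pending=0
Byte[4]=E2: 3-byte lead. pending=2, acc=0x2
Byte[5]=BE: continuation. acc=(acc<<6)|0x3E=0xBE, pending=1
Byte[6]=A1: continuation. acc=(acc<<6)|0x21=0x2FA1, pending=0
Byte[7]=EF: 3-byte lead. pending=2, acc=0xF
Byte[8]=92: continuation. acc=(acc<<6)|0x12=0x3D2, pending=1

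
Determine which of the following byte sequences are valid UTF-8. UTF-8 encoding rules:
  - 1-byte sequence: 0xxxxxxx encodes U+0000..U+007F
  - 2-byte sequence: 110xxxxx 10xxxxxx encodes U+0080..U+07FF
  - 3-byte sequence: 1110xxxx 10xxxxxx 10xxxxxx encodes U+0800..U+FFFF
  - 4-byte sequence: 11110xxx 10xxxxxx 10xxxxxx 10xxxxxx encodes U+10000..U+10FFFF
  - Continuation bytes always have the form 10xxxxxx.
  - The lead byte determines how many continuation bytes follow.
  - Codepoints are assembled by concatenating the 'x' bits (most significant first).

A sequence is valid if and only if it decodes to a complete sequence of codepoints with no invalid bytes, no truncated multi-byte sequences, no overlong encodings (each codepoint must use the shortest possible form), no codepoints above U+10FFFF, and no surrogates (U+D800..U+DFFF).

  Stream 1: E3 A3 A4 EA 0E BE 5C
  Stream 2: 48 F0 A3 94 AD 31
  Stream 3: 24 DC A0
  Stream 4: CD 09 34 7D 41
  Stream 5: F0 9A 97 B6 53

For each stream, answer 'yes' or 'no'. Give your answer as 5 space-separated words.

Answer: no yes yes no yes

Derivation:
Stream 1: error at byte offset 4. INVALID
Stream 2: decodes cleanly. VALID
Stream 3: decodes cleanly. VALID
Stream 4: error at byte offset 1. INVALID
Stream 5: decodes cleanly. VALID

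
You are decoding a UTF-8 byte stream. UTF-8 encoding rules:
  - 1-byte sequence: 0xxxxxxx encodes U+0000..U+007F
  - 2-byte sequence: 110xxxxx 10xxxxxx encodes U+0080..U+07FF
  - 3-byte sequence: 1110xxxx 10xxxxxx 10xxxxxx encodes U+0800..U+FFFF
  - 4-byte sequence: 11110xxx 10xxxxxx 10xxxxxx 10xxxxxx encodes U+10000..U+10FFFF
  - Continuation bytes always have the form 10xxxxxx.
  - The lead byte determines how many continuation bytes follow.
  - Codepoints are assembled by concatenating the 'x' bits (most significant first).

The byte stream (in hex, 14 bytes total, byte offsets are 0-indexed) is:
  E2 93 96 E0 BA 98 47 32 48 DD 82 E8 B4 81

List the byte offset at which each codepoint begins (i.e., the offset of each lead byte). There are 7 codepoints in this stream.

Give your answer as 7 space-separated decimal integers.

Answer: 0 3 6 7 8 9 11

Derivation:
Byte[0]=E2: 3-byte lead, need 2 cont bytes. acc=0x2
Byte[1]=93: continuation. acc=(acc<<6)|0x13=0x93
Byte[2]=96: continuation. acc=(acc<<6)|0x16=0x24D6
Completed: cp=U+24D6 (starts at byte 0)
Byte[3]=E0: 3-byte lead, need 2 cont bytes. acc=0x0
Byte[4]=BA: continuation. acc=(acc<<6)|0x3A=0x3A
Byte[5]=98: continuation. acc=(acc<<6)|0x18=0xE98
Completed: cp=U+0E98 (starts at byte 3)
Byte[6]=47: 1-byte ASCII. cp=U+0047
Byte[7]=32: 1-byte ASCII. cp=U+0032
Byte[8]=48: 1-byte ASCII. cp=U+0048
Byte[9]=DD: 2-byte lead, need 1 cont bytes. acc=0x1D
Byte[10]=82: continuation. acc=(acc<<6)|0x02=0x742
Completed: cp=U+0742 (starts at byte 9)
Byte[11]=E8: 3-byte lead, need 2 cont bytes. acc=0x8
Byte[12]=B4: continuation. acc=(acc<<6)|0x34=0x234
Byte[13]=81: continuation. acc=(acc<<6)|0x01=0x8D01
Completed: cp=U+8D01 (starts at byte 11)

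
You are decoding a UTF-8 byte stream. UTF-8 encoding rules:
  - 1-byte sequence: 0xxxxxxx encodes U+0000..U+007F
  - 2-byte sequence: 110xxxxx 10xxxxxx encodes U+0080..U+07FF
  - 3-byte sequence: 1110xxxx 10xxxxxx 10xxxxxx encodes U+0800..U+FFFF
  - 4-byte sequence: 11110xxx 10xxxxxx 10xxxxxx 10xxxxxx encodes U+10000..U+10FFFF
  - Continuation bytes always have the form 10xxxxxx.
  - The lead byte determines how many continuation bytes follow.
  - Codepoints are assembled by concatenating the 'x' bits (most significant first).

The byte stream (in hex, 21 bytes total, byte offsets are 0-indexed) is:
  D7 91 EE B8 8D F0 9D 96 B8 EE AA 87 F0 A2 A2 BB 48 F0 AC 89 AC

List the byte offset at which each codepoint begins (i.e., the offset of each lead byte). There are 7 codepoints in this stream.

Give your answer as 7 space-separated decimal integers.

Answer: 0 2 5 9 12 16 17

Derivation:
Byte[0]=D7: 2-byte lead, need 1 cont bytes. acc=0x17
Byte[1]=91: continuation. acc=(acc<<6)|0x11=0x5D1
Completed: cp=U+05D1 (starts at byte 0)
Byte[2]=EE: 3-byte lead, need 2 cont bytes. acc=0xE
Byte[3]=B8: continuation. acc=(acc<<6)|0x38=0x3B8
Byte[4]=8D: continuation. acc=(acc<<6)|0x0D=0xEE0D
Completed: cp=U+EE0D (starts at byte 2)
Byte[5]=F0: 4-byte lead, need 3 cont bytes. acc=0x0
Byte[6]=9D: continuation. acc=(acc<<6)|0x1D=0x1D
Byte[7]=96: continuation. acc=(acc<<6)|0x16=0x756
Byte[8]=B8: continuation. acc=(acc<<6)|0x38=0x1D5B8
Completed: cp=U+1D5B8 (starts at byte 5)
Byte[9]=EE: 3-byte lead, need 2 cont bytes. acc=0xE
Byte[10]=AA: continuation. acc=(acc<<6)|0x2A=0x3AA
Byte[11]=87: continuation. acc=(acc<<6)|0x07=0xEA87
Completed: cp=U+EA87 (starts at byte 9)
Byte[12]=F0: 4-byte lead, need 3 cont bytes. acc=0x0
Byte[13]=A2: continuation. acc=(acc<<6)|0x22=0x22
Byte[14]=A2: continuation. acc=(acc<<6)|0x22=0x8A2
Byte[15]=BB: continuation. acc=(acc<<6)|0x3B=0x228BB
Completed: cp=U+228BB (starts at byte 12)
Byte[16]=48: 1-byte ASCII. cp=U+0048
Byte[17]=F0: 4-byte lead, need 3 cont bytes. acc=0x0
Byte[18]=AC: continuation. acc=(acc<<6)|0x2C=0x2C
Byte[19]=89: continuation. acc=(acc<<6)|0x09=0xB09
Byte[20]=AC: continuation. acc=(acc<<6)|0x2C=0x2C26C
Completed: cp=U+2C26C (starts at byte 17)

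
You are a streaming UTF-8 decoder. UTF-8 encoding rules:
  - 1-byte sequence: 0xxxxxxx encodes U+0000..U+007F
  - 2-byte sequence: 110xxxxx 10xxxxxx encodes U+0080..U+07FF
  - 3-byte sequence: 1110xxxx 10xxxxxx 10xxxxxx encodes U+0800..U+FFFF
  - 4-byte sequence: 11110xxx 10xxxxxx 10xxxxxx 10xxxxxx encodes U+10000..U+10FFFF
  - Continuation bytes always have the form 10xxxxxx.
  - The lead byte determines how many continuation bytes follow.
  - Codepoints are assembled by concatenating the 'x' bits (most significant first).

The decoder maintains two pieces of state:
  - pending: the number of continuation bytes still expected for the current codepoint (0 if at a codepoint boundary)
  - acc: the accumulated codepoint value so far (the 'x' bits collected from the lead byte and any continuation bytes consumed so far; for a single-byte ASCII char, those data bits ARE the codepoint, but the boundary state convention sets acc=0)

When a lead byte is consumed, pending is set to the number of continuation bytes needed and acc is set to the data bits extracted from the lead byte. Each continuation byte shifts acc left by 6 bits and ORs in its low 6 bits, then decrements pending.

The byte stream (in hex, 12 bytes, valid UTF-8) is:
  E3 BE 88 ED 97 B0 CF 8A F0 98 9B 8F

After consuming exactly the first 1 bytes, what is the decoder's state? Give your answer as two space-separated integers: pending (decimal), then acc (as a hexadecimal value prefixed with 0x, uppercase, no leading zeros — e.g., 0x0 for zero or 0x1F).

Answer: 2 0x3

Derivation:
Byte[0]=E3: 3-byte lead. pending=2, acc=0x3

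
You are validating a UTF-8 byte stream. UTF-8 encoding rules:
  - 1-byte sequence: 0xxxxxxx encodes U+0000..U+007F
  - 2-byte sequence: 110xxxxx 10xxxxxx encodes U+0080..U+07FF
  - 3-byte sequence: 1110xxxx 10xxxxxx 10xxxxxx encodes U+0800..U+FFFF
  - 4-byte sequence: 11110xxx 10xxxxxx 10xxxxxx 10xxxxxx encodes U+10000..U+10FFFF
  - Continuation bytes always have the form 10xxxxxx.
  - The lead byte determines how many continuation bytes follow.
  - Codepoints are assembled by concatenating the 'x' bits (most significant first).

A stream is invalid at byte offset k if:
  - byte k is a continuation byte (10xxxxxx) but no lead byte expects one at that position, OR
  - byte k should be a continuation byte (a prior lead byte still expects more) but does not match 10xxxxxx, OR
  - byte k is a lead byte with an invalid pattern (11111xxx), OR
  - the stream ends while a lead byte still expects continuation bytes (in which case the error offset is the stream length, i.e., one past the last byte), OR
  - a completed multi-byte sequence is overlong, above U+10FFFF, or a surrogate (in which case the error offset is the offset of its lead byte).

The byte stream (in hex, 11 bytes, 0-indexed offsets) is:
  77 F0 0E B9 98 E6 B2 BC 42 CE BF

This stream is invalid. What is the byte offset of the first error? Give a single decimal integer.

Byte[0]=77: 1-byte ASCII. cp=U+0077
Byte[1]=F0: 4-byte lead, need 3 cont bytes. acc=0x0
Byte[2]=0E: expected 10xxxxxx continuation. INVALID

Answer: 2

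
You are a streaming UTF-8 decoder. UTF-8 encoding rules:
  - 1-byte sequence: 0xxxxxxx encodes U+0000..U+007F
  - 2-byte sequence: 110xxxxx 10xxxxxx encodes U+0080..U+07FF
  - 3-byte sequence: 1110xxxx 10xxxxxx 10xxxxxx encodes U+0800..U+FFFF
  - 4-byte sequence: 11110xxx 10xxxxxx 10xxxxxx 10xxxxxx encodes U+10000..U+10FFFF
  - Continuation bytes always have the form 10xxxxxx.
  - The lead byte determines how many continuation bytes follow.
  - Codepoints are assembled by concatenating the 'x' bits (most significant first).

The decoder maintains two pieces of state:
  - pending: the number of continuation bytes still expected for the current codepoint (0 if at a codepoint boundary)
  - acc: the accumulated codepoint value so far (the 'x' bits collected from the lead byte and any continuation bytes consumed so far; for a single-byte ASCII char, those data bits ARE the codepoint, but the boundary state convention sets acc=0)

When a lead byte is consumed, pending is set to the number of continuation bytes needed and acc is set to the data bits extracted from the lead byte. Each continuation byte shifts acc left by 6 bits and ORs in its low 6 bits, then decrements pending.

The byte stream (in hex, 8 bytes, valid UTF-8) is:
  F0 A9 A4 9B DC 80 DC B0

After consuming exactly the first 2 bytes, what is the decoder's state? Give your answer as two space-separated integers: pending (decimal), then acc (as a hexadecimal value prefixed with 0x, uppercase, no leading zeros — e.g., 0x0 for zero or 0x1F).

Byte[0]=F0: 4-byte lead. pending=3, acc=0x0
Byte[1]=A9: continuation. acc=(acc<<6)|0x29=0x29, pending=2

Answer: 2 0x29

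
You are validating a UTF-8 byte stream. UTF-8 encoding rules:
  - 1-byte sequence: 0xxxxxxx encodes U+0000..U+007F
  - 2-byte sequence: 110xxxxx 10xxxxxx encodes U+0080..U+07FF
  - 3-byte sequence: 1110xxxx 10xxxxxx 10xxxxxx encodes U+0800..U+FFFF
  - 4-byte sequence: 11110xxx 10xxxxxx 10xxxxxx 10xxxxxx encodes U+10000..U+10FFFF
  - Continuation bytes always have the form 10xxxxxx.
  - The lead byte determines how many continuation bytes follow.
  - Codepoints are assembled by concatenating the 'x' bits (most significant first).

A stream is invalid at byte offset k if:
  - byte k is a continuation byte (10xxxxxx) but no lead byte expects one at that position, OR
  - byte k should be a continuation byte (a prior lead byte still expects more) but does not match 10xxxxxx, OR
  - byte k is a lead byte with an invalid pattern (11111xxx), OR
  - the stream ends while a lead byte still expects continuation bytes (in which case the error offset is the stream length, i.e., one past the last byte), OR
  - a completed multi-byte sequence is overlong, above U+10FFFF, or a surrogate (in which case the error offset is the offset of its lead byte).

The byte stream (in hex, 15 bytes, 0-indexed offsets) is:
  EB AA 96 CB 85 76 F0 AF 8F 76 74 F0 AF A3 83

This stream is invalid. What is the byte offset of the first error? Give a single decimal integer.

Answer: 9

Derivation:
Byte[0]=EB: 3-byte lead, need 2 cont bytes. acc=0xB
Byte[1]=AA: continuation. acc=(acc<<6)|0x2A=0x2EA
Byte[2]=96: continuation. acc=(acc<<6)|0x16=0xBA96
Completed: cp=U+BA96 (starts at byte 0)
Byte[3]=CB: 2-byte lead, need 1 cont bytes. acc=0xB
Byte[4]=85: continuation. acc=(acc<<6)|0x05=0x2C5
Completed: cp=U+02C5 (starts at byte 3)
Byte[5]=76: 1-byte ASCII. cp=U+0076
Byte[6]=F0: 4-byte lead, need 3 cont bytes. acc=0x0
Byte[7]=AF: continuation. acc=(acc<<6)|0x2F=0x2F
Byte[8]=8F: continuation. acc=(acc<<6)|0x0F=0xBCF
Byte[9]=76: expected 10xxxxxx continuation. INVALID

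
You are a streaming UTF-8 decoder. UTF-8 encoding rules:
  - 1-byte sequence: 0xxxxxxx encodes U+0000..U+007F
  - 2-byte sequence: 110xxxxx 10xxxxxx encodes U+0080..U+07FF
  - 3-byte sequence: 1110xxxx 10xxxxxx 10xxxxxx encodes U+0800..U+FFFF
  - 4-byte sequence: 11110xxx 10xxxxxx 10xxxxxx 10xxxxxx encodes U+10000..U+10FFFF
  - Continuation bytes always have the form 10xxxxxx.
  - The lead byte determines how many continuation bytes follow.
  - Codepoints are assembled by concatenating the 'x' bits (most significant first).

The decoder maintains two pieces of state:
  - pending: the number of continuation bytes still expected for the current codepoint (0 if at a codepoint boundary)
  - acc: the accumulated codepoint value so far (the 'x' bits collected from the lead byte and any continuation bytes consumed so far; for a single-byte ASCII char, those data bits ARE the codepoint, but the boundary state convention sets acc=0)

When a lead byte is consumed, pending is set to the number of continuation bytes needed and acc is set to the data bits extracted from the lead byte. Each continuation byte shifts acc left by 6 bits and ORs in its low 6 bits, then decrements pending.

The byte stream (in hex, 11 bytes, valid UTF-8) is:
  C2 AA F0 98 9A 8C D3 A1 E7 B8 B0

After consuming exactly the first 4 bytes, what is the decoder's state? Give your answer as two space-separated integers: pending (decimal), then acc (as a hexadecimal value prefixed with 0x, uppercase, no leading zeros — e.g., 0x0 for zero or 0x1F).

Answer: 2 0x18

Derivation:
Byte[0]=C2: 2-byte lead. pending=1, acc=0x2
Byte[1]=AA: continuation. acc=(acc<<6)|0x2A=0xAA, pending=0
Byte[2]=F0: 4-byte lead. pending=3, acc=0x0
Byte[3]=98: continuation. acc=(acc<<6)|0x18=0x18, pending=2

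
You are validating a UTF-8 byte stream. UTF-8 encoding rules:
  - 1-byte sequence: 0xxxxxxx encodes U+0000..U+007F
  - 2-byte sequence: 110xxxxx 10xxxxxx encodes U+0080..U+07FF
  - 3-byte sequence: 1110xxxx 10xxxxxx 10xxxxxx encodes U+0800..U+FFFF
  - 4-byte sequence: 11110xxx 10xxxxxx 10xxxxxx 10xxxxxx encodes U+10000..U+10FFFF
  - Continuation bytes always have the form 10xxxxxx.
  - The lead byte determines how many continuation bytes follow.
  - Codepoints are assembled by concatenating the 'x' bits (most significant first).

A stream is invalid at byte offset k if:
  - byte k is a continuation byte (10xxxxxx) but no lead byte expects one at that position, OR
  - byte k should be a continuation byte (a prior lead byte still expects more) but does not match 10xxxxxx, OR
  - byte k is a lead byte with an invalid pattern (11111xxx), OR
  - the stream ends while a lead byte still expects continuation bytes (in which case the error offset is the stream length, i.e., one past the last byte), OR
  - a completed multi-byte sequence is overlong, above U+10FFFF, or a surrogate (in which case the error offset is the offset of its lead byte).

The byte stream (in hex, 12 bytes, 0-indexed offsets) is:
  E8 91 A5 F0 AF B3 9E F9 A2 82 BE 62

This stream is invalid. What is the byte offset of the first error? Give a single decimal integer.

Byte[0]=E8: 3-byte lead, need 2 cont bytes. acc=0x8
Byte[1]=91: continuation. acc=(acc<<6)|0x11=0x211
Byte[2]=A5: continuation. acc=(acc<<6)|0x25=0x8465
Completed: cp=U+8465 (starts at byte 0)
Byte[3]=F0: 4-byte lead, need 3 cont bytes. acc=0x0
Byte[4]=AF: continuation. acc=(acc<<6)|0x2F=0x2F
Byte[5]=B3: continuation. acc=(acc<<6)|0x33=0xBF3
Byte[6]=9E: continuation. acc=(acc<<6)|0x1E=0x2FCDE
Completed: cp=U+2FCDE (starts at byte 3)
Byte[7]=F9: INVALID lead byte (not 0xxx/110x/1110/11110)

Answer: 7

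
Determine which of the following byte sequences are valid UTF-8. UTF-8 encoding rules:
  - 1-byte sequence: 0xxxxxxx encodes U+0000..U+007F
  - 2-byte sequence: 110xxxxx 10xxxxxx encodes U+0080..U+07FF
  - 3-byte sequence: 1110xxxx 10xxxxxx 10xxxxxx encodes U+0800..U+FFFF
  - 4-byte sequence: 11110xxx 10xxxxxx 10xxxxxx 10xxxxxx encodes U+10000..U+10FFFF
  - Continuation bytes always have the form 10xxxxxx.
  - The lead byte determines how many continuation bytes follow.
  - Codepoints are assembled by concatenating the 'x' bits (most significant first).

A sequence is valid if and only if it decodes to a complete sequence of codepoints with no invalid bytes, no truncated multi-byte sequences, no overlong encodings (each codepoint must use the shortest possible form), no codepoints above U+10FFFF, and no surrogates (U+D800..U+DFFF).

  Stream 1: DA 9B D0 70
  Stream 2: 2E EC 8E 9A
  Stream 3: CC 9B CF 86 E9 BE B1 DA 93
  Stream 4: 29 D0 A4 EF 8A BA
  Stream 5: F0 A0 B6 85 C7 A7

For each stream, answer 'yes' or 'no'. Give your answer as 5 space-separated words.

Answer: no yes yes yes yes

Derivation:
Stream 1: error at byte offset 3. INVALID
Stream 2: decodes cleanly. VALID
Stream 3: decodes cleanly. VALID
Stream 4: decodes cleanly. VALID
Stream 5: decodes cleanly. VALID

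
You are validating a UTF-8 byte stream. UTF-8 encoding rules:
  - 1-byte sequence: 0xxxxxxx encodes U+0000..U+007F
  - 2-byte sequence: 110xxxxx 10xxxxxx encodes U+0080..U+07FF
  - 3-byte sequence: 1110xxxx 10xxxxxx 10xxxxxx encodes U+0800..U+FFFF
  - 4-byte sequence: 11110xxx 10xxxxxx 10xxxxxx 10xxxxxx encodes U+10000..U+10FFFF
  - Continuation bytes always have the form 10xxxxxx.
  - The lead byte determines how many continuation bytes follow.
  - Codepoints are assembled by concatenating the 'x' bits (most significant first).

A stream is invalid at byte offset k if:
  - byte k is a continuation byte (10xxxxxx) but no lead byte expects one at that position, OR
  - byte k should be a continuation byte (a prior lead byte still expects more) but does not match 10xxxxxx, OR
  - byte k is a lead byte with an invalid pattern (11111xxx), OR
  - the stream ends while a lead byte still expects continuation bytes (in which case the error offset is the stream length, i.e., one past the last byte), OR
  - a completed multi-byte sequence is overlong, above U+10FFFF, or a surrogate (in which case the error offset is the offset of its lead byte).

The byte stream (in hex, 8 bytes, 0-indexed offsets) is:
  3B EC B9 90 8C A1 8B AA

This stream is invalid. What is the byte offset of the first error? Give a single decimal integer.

Answer: 4

Derivation:
Byte[0]=3B: 1-byte ASCII. cp=U+003B
Byte[1]=EC: 3-byte lead, need 2 cont bytes. acc=0xC
Byte[2]=B9: continuation. acc=(acc<<6)|0x39=0x339
Byte[3]=90: continuation. acc=(acc<<6)|0x10=0xCE50
Completed: cp=U+CE50 (starts at byte 1)
Byte[4]=8C: INVALID lead byte (not 0xxx/110x/1110/11110)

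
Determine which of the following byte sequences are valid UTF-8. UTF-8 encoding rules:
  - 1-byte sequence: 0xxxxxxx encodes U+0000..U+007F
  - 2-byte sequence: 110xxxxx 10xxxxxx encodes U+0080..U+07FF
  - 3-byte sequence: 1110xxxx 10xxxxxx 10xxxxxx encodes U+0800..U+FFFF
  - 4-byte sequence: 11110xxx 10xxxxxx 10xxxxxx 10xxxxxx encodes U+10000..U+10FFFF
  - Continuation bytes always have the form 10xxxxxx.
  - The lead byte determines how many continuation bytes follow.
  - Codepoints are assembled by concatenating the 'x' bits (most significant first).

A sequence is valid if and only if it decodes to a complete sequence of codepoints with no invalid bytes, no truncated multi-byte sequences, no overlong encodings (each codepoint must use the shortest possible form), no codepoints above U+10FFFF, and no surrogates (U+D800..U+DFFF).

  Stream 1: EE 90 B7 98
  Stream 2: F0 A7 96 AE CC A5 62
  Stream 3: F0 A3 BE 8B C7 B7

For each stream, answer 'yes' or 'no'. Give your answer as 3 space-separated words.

Stream 1: error at byte offset 3. INVALID
Stream 2: decodes cleanly. VALID
Stream 3: decodes cleanly. VALID

Answer: no yes yes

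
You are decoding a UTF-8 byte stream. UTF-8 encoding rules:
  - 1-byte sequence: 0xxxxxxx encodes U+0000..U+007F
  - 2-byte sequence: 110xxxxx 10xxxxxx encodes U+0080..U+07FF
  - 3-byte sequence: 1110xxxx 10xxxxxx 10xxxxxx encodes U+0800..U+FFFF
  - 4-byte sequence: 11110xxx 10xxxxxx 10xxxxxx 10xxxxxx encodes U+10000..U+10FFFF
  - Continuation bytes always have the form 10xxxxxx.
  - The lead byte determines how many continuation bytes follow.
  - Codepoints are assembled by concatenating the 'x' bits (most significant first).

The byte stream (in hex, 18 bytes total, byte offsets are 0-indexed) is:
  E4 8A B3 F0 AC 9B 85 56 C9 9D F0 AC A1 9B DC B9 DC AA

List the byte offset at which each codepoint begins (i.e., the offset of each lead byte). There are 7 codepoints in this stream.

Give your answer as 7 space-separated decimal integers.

Byte[0]=E4: 3-byte lead, need 2 cont bytes. acc=0x4
Byte[1]=8A: continuation. acc=(acc<<6)|0x0A=0x10A
Byte[2]=B3: continuation. acc=(acc<<6)|0x33=0x42B3
Completed: cp=U+42B3 (starts at byte 0)
Byte[3]=F0: 4-byte lead, need 3 cont bytes. acc=0x0
Byte[4]=AC: continuation. acc=(acc<<6)|0x2C=0x2C
Byte[5]=9B: continuation. acc=(acc<<6)|0x1B=0xB1B
Byte[6]=85: continuation. acc=(acc<<6)|0x05=0x2C6C5
Completed: cp=U+2C6C5 (starts at byte 3)
Byte[7]=56: 1-byte ASCII. cp=U+0056
Byte[8]=C9: 2-byte lead, need 1 cont bytes. acc=0x9
Byte[9]=9D: continuation. acc=(acc<<6)|0x1D=0x25D
Completed: cp=U+025D (starts at byte 8)
Byte[10]=F0: 4-byte lead, need 3 cont bytes. acc=0x0
Byte[11]=AC: continuation. acc=(acc<<6)|0x2C=0x2C
Byte[12]=A1: continuation. acc=(acc<<6)|0x21=0xB21
Byte[13]=9B: continuation. acc=(acc<<6)|0x1B=0x2C85B
Completed: cp=U+2C85B (starts at byte 10)
Byte[14]=DC: 2-byte lead, need 1 cont bytes. acc=0x1C
Byte[15]=B9: continuation. acc=(acc<<6)|0x39=0x739
Completed: cp=U+0739 (starts at byte 14)
Byte[16]=DC: 2-byte lead, need 1 cont bytes. acc=0x1C
Byte[17]=AA: continuation. acc=(acc<<6)|0x2A=0x72A
Completed: cp=U+072A (starts at byte 16)

Answer: 0 3 7 8 10 14 16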